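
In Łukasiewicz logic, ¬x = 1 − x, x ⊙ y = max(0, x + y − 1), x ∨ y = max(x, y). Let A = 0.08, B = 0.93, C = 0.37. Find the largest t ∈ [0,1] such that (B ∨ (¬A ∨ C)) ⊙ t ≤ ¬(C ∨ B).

¬A = 1 − 0.08 = 0.92
¬A ∨ C = max(0.92, 0.37) = 0.92
B ∨ (¬A ∨ C) = max(0.93, 0.92) = 0.93
So the left factor is B ∨ (¬A ∨ C) = 0.93.
C ∨ B = max(0.37, 0.93) = 0.93
¬(C ∨ B) = 1 − 0.93 = 0.07
So the right-hand bound is ¬(C ∨ B) = 0.07.
The residuum of the Łukasiewicz t-norm gives the supremum: min(1, 1 − 0.93 + 0.07).
1 − 0.93 + 0.07 = 0.14, so t = min(1, 0.14) = 0.14.
Check: 0.93 ⊙ 0.14 = max(0, 0.07) = 0.07 ≤ 0.07.

0.14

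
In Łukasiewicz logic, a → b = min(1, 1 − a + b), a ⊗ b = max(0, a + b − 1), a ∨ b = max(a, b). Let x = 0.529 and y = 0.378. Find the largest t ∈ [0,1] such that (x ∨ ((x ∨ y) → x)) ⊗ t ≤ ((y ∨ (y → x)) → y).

x ∨ y = max(0.529, 0.378) = 0.529
(x ∨ y) → x = min(1, 1 − 0.529 + 0.529) = min(1, 1.000) = 1.000
x ∨ ((x ∨ y) → x) = max(0.529, 1.000) = 1.000
So the left factor is x ∨ ((x ∨ y) → x) = 1.000.
y → x = min(1, 1 − 0.378 + 0.529) = min(1, 1.151) = 1.000
y ∨ (y → x) = max(0.378, 1.000) = 1.000
(y ∨ (y → x)) → y = min(1, 1 − 1.000 + 0.378) = min(1, 0.378) = 0.378
So the right-hand bound is (y ∨ (y → x)) → y = 0.378.
The residuum of the Łukasiewicz t-norm gives the supremum: min(1, 1 − 1.000 + 0.378).
1 − 1.000 + 0.378 = 0.378, so t = min(1, 0.378) = 0.378.
Check: 1.000 ⊗ 0.378 = max(0, 0.378) = 0.378 ≤ 0.378.

0.378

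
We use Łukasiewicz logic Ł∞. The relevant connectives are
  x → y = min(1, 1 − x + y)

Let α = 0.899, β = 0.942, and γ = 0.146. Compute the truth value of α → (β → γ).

β → γ = min(1, 1 − 0.942 + 0.146) = min(1, 0.204) = 0.204
α → (β → γ) = min(1, 1 − 0.899 + 0.204) = min(1, 0.305) = 0.305

0.305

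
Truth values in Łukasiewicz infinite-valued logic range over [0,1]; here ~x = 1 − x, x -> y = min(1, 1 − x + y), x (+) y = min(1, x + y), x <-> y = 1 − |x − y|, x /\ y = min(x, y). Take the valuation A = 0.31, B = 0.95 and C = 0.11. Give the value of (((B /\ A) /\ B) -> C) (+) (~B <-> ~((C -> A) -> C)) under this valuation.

0.96

B /\ A = min(0.95, 0.31) = 0.31
(B /\ A) /\ B = min(0.31, 0.95) = 0.31
((B /\ A) /\ B) -> C = min(1, 1 − 0.31 + 0.11) = min(1, 0.80) = 0.80
~B = 1 − 0.95 = 0.05
C -> A = min(1, 1 − 0.11 + 0.31) = min(1, 1.20) = 1.00
(C -> A) -> C = min(1, 1 − 1.00 + 0.11) = min(1, 0.11) = 0.11
~((C -> A) -> C) = 1 − 0.11 = 0.89
~B <-> ~((C -> A) -> C) = 1 − |0.05 − 0.89| = 1 − 0.84 = 0.16
(((B /\ A) /\ B) -> C) (+) (~B <-> ~((C -> A) -> C)) = min(1, 0.80 + 0.16) = min(1, 0.96) = 0.96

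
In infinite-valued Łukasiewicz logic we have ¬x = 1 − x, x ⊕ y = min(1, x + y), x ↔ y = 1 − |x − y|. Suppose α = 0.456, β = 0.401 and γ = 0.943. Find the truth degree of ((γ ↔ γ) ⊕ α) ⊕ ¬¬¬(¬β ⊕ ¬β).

1.000

γ ↔ γ = 1 − |0.943 − 0.943| = 1 − 0.000 = 1.000
(γ ↔ γ) ⊕ α = min(1, 1.000 + 0.456) = min(1, 1.456) = 1.000
¬β = 1 − 0.401 = 0.599
¬β ⊕ ¬β = min(1, 0.599 + 0.599) = min(1, 1.198) = 1.000
¬(¬β ⊕ ¬β) = 1 − 1.000 = 0.000
¬¬(¬β ⊕ ¬β) = 1 − 0.000 = 1.000
¬¬¬(¬β ⊕ ¬β) = 1 − 1.000 = 0.000
((γ ↔ γ) ⊕ α) ⊕ ¬¬¬(¬β ⊕ ¬β) = min(1, 1.000 + 0.000) = min(1, 1.000) = 1.000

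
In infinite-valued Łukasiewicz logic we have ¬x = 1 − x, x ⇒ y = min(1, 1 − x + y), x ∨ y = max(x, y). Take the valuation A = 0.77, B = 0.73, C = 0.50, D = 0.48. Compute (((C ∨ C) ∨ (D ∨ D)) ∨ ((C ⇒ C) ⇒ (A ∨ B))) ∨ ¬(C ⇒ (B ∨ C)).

0.77

C ∨ C = max(0.50, 0.50) = 0.50
D ∨ D = max(0.48, 0.48) = 0.48
(C ∨ C) ∨ (D ∨ D) = max(0.50, 0.48) = 0.50
C ⇒ C = min(1, 1 − 0.50 + 0.50) = min(1, 1.00) = 1.00
A ∨ B = max(0.77, 0.73) = 0.77
(C ⇒ C) ⇒ (A ∨ B) = min(1, 1 − 1.00 + 0.77) = min(1, 0.77) = 0.77
((C ∨ C) ∨ (D ∨ D)) ∨ ((C ⇒ C) ⇒ (A ∨ B)) = max(0.50, 0.77) = 0.77
B ∨ C = max(0.73, 0.50) = 0.73
C ⇒ (B ∨ C) = min(1, 1 − 0.50 + 0.73) = min(1, 1.23) = 1.00
¬(C ⇒ (B ∨ C)) = 1 − 1.00 = 0.00
(((C ∨ C) ∨ (D ∨ D)) ∨ ((C ⇒ C) ⇒ (A ∨ B))) ∨ ¬(C ⇒ (B ∨ C)) = max(0.77, 0.00) = 0.77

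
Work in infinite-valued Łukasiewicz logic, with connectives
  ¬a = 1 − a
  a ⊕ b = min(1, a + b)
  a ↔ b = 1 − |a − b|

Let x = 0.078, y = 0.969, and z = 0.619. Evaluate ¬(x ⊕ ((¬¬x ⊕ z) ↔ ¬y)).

¬x = 1 − 0.078 = 0.922
¬¬x = 1 − 0.922 = 0.078
¬¬x ⊕ z = min(1, 0.078 + 0.619) = min(1, 0.697) = 0.697
¬y = 1 − 0.969 = 0.031
(¬¬x ⊕ z) ↔ ¬y = 1 − |0.697 − 0.031| = 1 − 0.666 = 0.334
x ⊕ ((¬¬x ⊕ z) ↔ ¬y) = min(1, 0.078 + 0.334) = min(1, 0.412) = 0.412
¬(x ⊕ ((¬¬x ⊕ z) ↔ ¬y)) = 1 − 0.412 = 0.588

0.588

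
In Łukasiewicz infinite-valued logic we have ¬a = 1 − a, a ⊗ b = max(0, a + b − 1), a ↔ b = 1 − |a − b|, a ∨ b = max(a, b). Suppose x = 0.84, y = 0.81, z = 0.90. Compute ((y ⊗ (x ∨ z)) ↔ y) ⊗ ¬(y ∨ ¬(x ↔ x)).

x ∨ z = max(0.84, 0.90) = 0.90
y ⊗ (x ∨ z) = max(0, 0.81 + 0.90 − 1) = max(0, 0.71) = 0.71
(y ⊗ (x ∨ z)) ↔ y = 1 − |0.71 − 0.81| = 1 − 0.10 = 0.90
x ↔ x = 1 − |0.84 − 0.84| = 1 − 0.00 = 1.00
¬(x ↔ x) = 1 − 1.00 = 0.00
y ∨ ¬(x ↔ x) = max(0.81, 0.00) = 0.81
¬(y ∨ ¬(x ↔ x)) = 1 − 0.81 = 0.19
((y ⊗ (x ∨ z)) ↔ y) ⊗ ¬(y ∨ ¬(x ↔ x)) = max(0, 0.90 + 0.19 − 1) = max(0, 0.09) = 0.09

0.09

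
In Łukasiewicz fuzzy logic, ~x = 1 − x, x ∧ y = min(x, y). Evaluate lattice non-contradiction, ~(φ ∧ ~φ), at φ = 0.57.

0.57

~φ = 1 − 0.57 = 0.43
φ ∧ ~φ = min(0.57, 0.43) = 0.43
~(φ ∧ ~φ) = 1 − 0.43 = 0.57
(The value 0.57 < 1 shows this instance is not satisfied; not a Ł∞-tautology — its value is 1 − min(a, 1−a).)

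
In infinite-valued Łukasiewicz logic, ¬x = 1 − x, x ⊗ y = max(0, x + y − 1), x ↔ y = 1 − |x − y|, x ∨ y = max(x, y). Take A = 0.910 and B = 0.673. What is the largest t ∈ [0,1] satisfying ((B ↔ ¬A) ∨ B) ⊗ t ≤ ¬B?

0.654

¬A = 1 − 0.910 = 0.090
B ↔ ¬A = 1 − |0.673 − 0.090| = 1 − 0.583 = 0.417
(B ↔ ¬A) ∨ B = max(0.417, 0.673) = 0.673
So the left factor is (B ↔ ¬A) ∨ B = 0.673.
¬B = 1 − 0.673 = 0.327
So the right-hand bound is ¬B = 0.327.
The residuum of the Łukasiewicz t-norm gives the supremum: min(1, 1 − 0.673 + 0.327).
1 − 0.673 + 0.327 = 0.654, so t = min(1, 0.654) = 0.654.
Check: 0.673 ⊗ 0.654 = max(0, 0.327) = 0.327 ≤ 0.327.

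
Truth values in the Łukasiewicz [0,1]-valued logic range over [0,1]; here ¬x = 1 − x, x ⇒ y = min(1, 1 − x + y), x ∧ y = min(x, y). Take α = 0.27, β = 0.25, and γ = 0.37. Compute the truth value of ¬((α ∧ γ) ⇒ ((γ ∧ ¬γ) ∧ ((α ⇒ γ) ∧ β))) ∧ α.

α ∧ γ = min(0.27, 0.37) = 0.27
¬γ = 1 − 0.37 = 0.63
γ ∧ ¬γ = min(0.37, 0.63) = 0.37
α ⇒ γ = min(1, 1 − 0.27 + 0.37) = min(1, 1.10) = 1.00
(α ⇒ γ) ∧ β = min(1.00, 0.25) = 0.25
(γ ∧ ¬γ) ∧ ((α ⇒ γ) ∧ β) = min(0.37, 0.25) = 0.25
(α ∧ γ) ⇒ ((γ ∧ ¬γ) ∧ ((α ⇒ γ) ∧ β)) = min(1, 1 − 0.27 + 0.25) = min(1, 0.98) = 0.98
¬((α ∧ γ) ⇒ ((γ ∧ ¬γ) ∧ ((α ⇒ γ) ∧ β))) = 1 − 0.98 = 0.02
¬((α ∧ γ) ⇒ ((γ ∧ ¬γ) ∧ ((α ⇒ γ) ∧ β))) ∧ α = min(0.02, 0.27) = 0.02

0.02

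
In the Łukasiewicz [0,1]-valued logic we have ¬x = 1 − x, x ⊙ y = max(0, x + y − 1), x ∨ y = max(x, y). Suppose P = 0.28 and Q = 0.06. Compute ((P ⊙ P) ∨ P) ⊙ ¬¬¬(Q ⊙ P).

P ⊙ P = max(0, 0.28 + 0.28 − 1) = max(0, -0.44) = 0.00
(P ⊙ P) ∨ P = max(0.00, 0.28) = 0.28
Q ⊙ P = max(0, 0.06 + 0.28 − 1) = max(0, -0.66) = 0.00
¬(Q ⊙ P) = 1 − 0.00 = 1.00
¬¬(Q ⊙ P) = 1 − 1.00 = 0.00
¬¬¬(Q ⊙ P) = 1 − 0.00 = 1.00
((P ⊙ P) ∨ P) ⊙ ¬¬¬(Q ⊙ P) = max(0, 0.28 + 1.00 − 1) = max(0, 0.28) = 0.28

0.28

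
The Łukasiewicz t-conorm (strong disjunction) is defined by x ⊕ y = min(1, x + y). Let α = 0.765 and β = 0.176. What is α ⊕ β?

α ⊕ β = min(1, 0.765 + 0.176) = min(1, 0.941) = 0.941
For comparison, the Gödel t-conorm max(x, y) would give 0.765.

0.941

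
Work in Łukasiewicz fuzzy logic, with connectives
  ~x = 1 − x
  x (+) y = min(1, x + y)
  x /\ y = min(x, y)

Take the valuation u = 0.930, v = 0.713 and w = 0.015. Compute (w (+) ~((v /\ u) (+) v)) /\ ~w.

0.015

v /\ u = min(0.713, 0.930) = 0.713
(v /\ u) (+) v = min(1, 0.713 + 0.713) = min(1, 1.426) = 1.000
~((v /\ u) (+) v) = 1 − 1.000 = 0.000
w (+) ~((v /\ u) (+) v) = min(1, 0.015 + 0.000) = min(1, 0.015) = 0.015
~w = 1 − 0.015 = 0.985
(w (+) ~((v /\ u) (+) v)) /\ ~w = min(0.015, 0.985) = 0.015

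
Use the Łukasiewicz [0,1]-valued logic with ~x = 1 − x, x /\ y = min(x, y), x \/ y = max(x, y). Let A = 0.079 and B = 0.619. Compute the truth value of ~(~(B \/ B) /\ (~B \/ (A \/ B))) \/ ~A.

B \/ B = max(0.619, 0.619) = 0.619
~(B \/ B) = 1 − 0.619 = 0.381
~B = 1 − 0.619 = 0.381
A \/ B = max(0.079, 0.619) = 0.619
~B \/ (A \/ B) = max(0.381, 0.619) = 0.619
~(B \/ B) /\ (~B \/ (A \/ B)) = min(0.381, 0.619) = 0.381
~(~(B \/ B) /\ (~B \/ (A \/ B))) = 1 − 0.381 = 0.619
~A = 1 − 0.079 = 0.921
~(~(B \/ B) /\ (~B \/ (A \/ B))) \/ ~A = max(0.619, 0.921) = 0.921

0.921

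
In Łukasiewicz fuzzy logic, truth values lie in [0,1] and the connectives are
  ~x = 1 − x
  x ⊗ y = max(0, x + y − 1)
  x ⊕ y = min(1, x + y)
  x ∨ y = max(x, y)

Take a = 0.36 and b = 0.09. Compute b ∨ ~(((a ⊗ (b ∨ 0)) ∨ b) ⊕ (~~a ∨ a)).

b ∨ 0 = max(0.09, 0.00) = 0.09
a ⊗ (b ∨ 0) = max(0, 0.36 + 0.09 − 1) = max(0, -0.55) = 0.00
(a ⊗ (b ∨ 0)) ∨ b = max(0.00, 0.09) = 0.09
~a = 1 − 0.36 = 0.64
~~a = 1 − 0.64 = 0.36
~~a ∨ a = max(0.36, 0.36) = 0.36
((a ⊗ (b ∨ 0)) ∨ b) ⊕ (~~a ∨ a) = min(1, 0.09 + 0.36) = min(1, 0.45) = 0.45
~(((a ⊗ (b ∨ 0)) ∨ b) ⊕ (~~a ∨ a)) = 1 − 0.45 = 0.55
b ∨ ~(((a ⊗ (b ∨ 0)) ∨ b) ⊕ (~~a ∨ a)) = max(0.09, 0.55) = 0.55

0.55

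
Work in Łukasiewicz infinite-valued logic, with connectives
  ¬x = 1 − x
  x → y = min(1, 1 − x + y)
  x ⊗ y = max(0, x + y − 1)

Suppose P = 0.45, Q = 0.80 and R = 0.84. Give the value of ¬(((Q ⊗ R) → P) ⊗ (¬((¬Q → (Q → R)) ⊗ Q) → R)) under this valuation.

Q ⊗ R = max(0, 0.80 + 0.84 − 1) = max(0, 0.64) = 0.64
(Q ⊗ R) → P = min(1, 1 − 0.64 + 0.45) = min(1, 0.81) = 0.81
¬Q = 1 − 0.80 = 0.20
Q → R = min(1, 1 − 0.80 + 0.84) = min(1, 1.04) = 1.00
¬Q → (Q → R) = min(1, 1 − 0.20 + 1.00) = min(1, 1.80) = 1.00
(¬Q → (Q → R)) ⊗ Q = max(0, 1.00 + 0.80 − 1) = max(0, 0.80) = 0.80
¬((¬Q → (Q → R)) ⊗ Q) = 1 − 0.80 = 0.20
¬((¬Q → (Q → R)) ⊗ Q) → R = min(1, 1 − 0.20 + 0.84) = min(1, 1.64) = 1.00
((Q ⊗ R) → P) ⊗ (¬((¬Q → (Q → R)) ⊗ Q) → R) = max(0, 0.81 + 1.00 − 1) = max(0, 0.81) = 0.81
¬(((Q ⊗ R) → P) ⊗ (¬((¬Q → (Q → R)) ⊗ Q) → R)) = 1 − 0.81 = 0.19

0.19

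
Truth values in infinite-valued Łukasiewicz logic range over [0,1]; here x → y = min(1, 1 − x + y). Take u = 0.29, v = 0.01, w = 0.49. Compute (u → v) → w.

0.77

u → v = min(1, 1 − 0.29 + 0.01) = min(1, 0.72) = 0.72
(u → v) → w = min(1, 1 − 0.72 + 0.49) = min(1, 0.77) = 0.77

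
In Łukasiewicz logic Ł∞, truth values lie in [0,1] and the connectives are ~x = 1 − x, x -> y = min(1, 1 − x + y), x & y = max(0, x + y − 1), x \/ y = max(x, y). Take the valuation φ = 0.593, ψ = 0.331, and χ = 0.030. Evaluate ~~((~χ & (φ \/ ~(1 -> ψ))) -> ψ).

0.692

~χ = 1 − 0.030 = 0.970
1 -> ψ = min(1, 1 − 1.000 + 0.331) = min(1, 0.331) = 0.331
~(1 -> ψ) = 1 − 0.331 = 0.669
φ \/ ~(1 -> ψ) = max(0.593, 0.669) = 0.669
~χ & (φ \/ ~(1 -> ψ)) = max(0, 0.970 + 0.669 − 1) = max(0, 0.639) = 0.639
(~χ & (φ \/ ~(1 -> ψ))) -> ψ = min(1, 1 − 0.639 + 0.331) = min(1, 0.692) = 0.692
~((~χ & (φ \/ ~(1 -> ψ))) -> ψ) = 1 − 0.692 = 0.308
~~((~χ & (φ \/ ~(1 -> ψ))) -> ψ) = 1 − 0.308 = 0.692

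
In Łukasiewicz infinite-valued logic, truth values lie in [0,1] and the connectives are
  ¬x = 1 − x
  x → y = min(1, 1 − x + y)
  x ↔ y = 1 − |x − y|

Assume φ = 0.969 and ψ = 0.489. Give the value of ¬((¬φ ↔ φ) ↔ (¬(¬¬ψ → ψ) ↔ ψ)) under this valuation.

¬φ = 1 − 0.969 = 0.031
¬φ ↔ φ = 1 − |0.031 − 0.969| = 1 − 0.938 = 0.062
¬ψ = 1 − 0.489 = 0.511
¬¬ψ = 1 − 0.511 = 0.489
¬¬ψ → ψ = min(1, 1 − 0.489 + 0.489) = min(1, 1.000) = 1.000
¬(¬¬ψ → ψ) = 1 − 1.000 = 0.000
¬(¬¬ψ → ψ) ↔ ψ = 1 − |0.000 − 0.489| = 1 − 0.489 = 0.511
(¬φ ↔ φ) ↔ (¬(¬¬ψ → ψ) ↔ ψ) = 1 − |0.062 − 0.511| = 1 − 0.449 = 0.551
¬((¬φ ↔ φ) ↔ (¬(¬¬ψ → ψ) ↔ ψ)) = 1 − 0.551 = 0.449

0.449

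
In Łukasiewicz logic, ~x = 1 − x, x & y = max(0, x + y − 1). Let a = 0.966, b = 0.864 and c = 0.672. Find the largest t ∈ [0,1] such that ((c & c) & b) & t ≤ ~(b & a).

c & c = max(0, 0.672 + 0.672 − 1) = max(0, 0.344) = 0.344
(c & c) & b = max(0, 0.344 + 0.864 − 1) = max(0, 0.208) = 0.208
So the left factor is (c & c) & b = 0.208.
b & a = max(0, 0.864 + 0.966 − 1) = max(0, 0.830) = 0.830
~(b & a) = 1 − 0.830 = 0.170
So the right-hand bound is ~(b & a) = 0.170.
The residuum of the Łukasiewicz t-norm gives the supremum: min(1, 1 − 0.208 + 0.170).
1 − 0.208 + 0.170 = 0.962, so t = min(1, 0.962) = 0.962.
Check: 0.208 & 0.962 = max(0, 0.170) = 0.170 ≤ 0.170.

0.962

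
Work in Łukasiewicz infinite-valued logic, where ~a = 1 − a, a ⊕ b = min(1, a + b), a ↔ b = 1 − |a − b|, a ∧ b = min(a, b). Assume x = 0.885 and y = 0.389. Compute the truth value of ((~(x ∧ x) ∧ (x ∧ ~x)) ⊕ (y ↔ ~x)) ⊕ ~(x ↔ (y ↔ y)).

x ∧ x = min(0.885, 0.885) = 0.885
~(x ∧ x) = 1 − 0.885 = 0.115
~x = 1 − 0.885 = 0.115
x ∧ ~x = min(0.885, 0.115) = 0.115
~(x ∧ x) ∧ (x ∧ ~x) = min(0.115, 0.115) = 0.115
y ↔ ~x = 1 − |0.389 − 0.115| = 1 − 0.274 = 0.726
(~(x ∧ x) ∧ (x ∧ ~x)) ⊕ (y ↔ ~x) = min(1, 0.115 + 0.726) = min(1, 0.841) = 0.841
y ↔ y = 1 − |0.389 − 0.389| = 1 − 0.000 = 1.000
x ↔ (y ↔ y) = 1 − |0.885 − 1.000| = 1 − 0.115 = 0.885
~(x ↔ (y ↔ y)) = 1 − 0.885 = 0.115
((~(x ∧ x) ∧ (x ∧ ~x)) ⊕ (y ↔ ~x)) ⊕ ~(x ↔ (y ↔ y)) = min(1, 0.841 + 0.115) = min(1, 0.956) = 0.956

0.956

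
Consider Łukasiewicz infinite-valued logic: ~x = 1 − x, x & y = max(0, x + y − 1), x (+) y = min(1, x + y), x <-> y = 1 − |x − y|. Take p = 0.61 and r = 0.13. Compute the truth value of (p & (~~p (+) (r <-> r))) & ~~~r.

0.48

~p = 1 − 0.61 = 0.39
~~p = 1 − 0.39 = 0.61
r <-> r = 1 − |0.13 − 0.13| = 1 − 0.00 = 1.00
~~p (+) (r <-> r) = min(1, 0.61 + 1.00) = min(1, 1.61) = 1.00
p & (~~p (+) (r <-> r)) = max(0, 0.61 + 1.00 − 1) = max(0, 0.61) = 0.61
~r = 1 − 0.13 = 0.87
~~r = 1 − 0.87 = 0.13
~~~r = 1 − 0.13 = 0.87
(p & (~~p (+) (r <-> r))) & ~~~r = max(0, 0.61 + 0.87 − 1) = max(0, 0.48) = 0.48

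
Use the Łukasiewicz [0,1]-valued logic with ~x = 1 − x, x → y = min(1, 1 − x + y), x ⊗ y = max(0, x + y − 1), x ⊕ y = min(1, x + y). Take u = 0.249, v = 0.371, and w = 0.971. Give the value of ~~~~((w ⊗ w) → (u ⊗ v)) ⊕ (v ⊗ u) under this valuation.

0.058

w ⊗ w = max(0, 0.971 + 0.971 − 1) = max(0, 0.942) = 0.942
u ⊗ v = max(0, 0.249 + 0.371 − 1) = max(0, -0.380) = 0.000
(w ⊗ w) → (u ⊗ v) = min(1, 1 − 0.942 + 0.000) = min(1, 0.058) = 0.058
~((w ⊗ w) → (u ⊗ v)) = 1 − 0.058 = 0.942
~~((w ⊗ w) → (u ⊗ v)) = 1 − 0.942 = 0.058
~~~((w ⊗ w) → (u ⊗ v)) = 1 − 0.058 = 0.942
~~~~((w ⊗ w) → (u ⊗ v)) = 1 − 0.942 = 0.058
v ⊗ u = max(0, 0.371 + 0.249 − 1) = max(0, -0.380) = 0.000
~~~~((w ⊗ w) → (u ⊗ v)) ⊕ (v ⊗ u) = min(1, 0.058 + 0.000) = min(1, 0.058) = 0.058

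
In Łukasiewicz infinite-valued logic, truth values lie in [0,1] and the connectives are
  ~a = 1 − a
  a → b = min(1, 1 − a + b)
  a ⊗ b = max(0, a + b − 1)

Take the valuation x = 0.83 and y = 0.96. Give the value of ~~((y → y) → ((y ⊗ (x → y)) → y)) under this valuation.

1.00

y → y = min(1, 1 − 0.96 + 0.96) = min(1, 1.00) = 1.00
x → y = min(1, 1 − 0.83 + 0.96) = min(1, 1.13) = 1.00
y ⊗ (x → y) = max(0, 0.96 + 1.00 − 1) = max(0, 0.96) = 0.96
(y ⊗ (x → y)) → y = min(1, 1 − 0.96 + 0.96) = min(1, 1.00) = 1.00
(y → y) → ((y ⊗ (x → y)) → y) = min(1, 1 − 1.00 + 1.00) = min(1, 1.00) = 1.00
~((y → y) → ((y ⊗ (x → y)) → y)) = 1 − 1.00 = 0.00
~~((y → y) → ((y ⊗ (x → y)) → y)) = 1 − 0.00 = 1.00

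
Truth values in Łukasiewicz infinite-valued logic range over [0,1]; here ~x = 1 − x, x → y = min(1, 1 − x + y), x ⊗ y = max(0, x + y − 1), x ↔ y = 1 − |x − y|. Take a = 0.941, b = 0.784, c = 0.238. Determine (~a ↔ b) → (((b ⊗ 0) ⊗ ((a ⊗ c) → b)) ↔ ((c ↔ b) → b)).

0.725

~a = 1 − 0.941 = 0.059
~a ↔ b = 1 − |0.059 − 0.784| = 1 − 0.725 = 0.275
b ⊗ 0 = max(0, 0.784 + 0.000 − 1) = max(0, -0.216) = 0.000
a ⊗ c = max(0, 0.941 + 0.238 − 1) = max(0, 0.179) = 0.179
(a ⊗ c) → b = min(1, 1 − 0.179 + 0.784) = min(1, 1.605) = 1.000
(b ⊗ 0) ⊗ ((a ⊗ c) → b) = max(0, 0.000 + 1.000 − 1) = max(0, 0.000) = 0.000
c ↔ b = 1 − |0.238 − 0.784| = 1 − 0.546 = 0.454
(c ↔ b) → b = min(1, 1 − 0.454 + 0.784) = min(1, 1.330) = 1.000
((b ⊗ 0) ⊗ ((a ⊗ c) → b)) ↔ ((c ↔ b) → b) = 1 − |0.000 − 1.000| = 1 − 1.000 = 0.000
(~a ↔ b) → (((b ⊗ 0) ⊗ ((a ⊗ c) → b)) ↔ ((c ↔ b) → b)) = min(1, 1 − 0.275 + 0.000) = min(1, 0.725) = 0.725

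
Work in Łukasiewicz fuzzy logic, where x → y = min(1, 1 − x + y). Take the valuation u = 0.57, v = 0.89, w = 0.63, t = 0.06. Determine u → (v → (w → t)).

w → t = min(1, 1 − 0.63 + 0.06) = min(1, 0.43) = 0.43
v → (w → t) = min(1, 1 − 0.89 + 0.43) = min(1, 0.54) = 0.54
u → (v → (w → t)) = min(1, 1 − 0.57 + 0.54) = min(1, 0.97) = 0.97

0.97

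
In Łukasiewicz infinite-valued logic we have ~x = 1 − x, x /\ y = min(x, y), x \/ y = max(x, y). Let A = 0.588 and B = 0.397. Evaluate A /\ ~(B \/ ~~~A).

0.588

~A = 1 − 0.588 = 0.412
~~A = 1 − 0.412 = 0.588
~~~A = 1 − 0.588 = 0.412
B \/ ~~~A = max(0.397, 0.412) = 0.412
~(B \/ ~~~A) = 1 − 0.412 = 0.588
A /\ ~(B \/ ~~~A) = min(0.588, 0.588) = 0.588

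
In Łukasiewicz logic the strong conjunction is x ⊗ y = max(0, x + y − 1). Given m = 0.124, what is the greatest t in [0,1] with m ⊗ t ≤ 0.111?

The residuum of the Łukasiewicz t-norm gives the supremum: min(1, 1 − 0.124 + 0.111).
1 − 0.124 + 0.111 = 0.987, so t = min(1, 0.987) = 0.987.
Check: 0.124 ⊗ 0.987 = max(0, 0.111) = 0.111 ≤ 0.111.

0.987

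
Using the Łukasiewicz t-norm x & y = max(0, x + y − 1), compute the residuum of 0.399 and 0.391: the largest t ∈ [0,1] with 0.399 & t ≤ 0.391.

0.992

The residuum of the Łukasiewicz t-norm gives the supremum: min(1, 1 − 0.399 + 0.391).
1 − 0.399 + 0.391 = 0.992, so t = min(1, 0.992) = 0.992.
Check: 0.399 & 0.992 = max(0, 0.391) = 0.391 ≤ 0.391.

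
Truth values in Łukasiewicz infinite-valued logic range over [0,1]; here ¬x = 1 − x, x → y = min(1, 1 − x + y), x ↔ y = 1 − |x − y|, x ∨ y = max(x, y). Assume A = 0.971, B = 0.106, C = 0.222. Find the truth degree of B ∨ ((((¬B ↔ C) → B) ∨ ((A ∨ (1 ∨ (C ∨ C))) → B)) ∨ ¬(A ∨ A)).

¬B = 1 − 0.106 = 0.894
¬B ↔ C = 1 − |0.894 − 0.222| = 1 − 0.672 = 0.328
(¬B ↔ C) → B = min(1, 1 − 0.328 + 0.106) = min(1, 0.778) = 0.778
C ∨ C = max(0.222, 0.222) = 0.222
1 ∨ (C ∨ C) = max(1.000, 0.222) = 1.000
A ∨ (1 ∨ (C ∨ C)) = max(0.971, 1.000) = 1.000
(A ∨ (1 ∨ (C ∨ C))) → B = min(1, 1 − 1.000 + 0.106) = min(1, 0.106) = 0.106
((¬B ↔ C) → B) ∨ ((A ∨ (1 ∨ (C ∨ C))) → B) = max(0.778, 0.106) = 0.778
A ∨ A = max(0.971, 0.971) = 0.971
¬(A ∨ A) = 1 − 0.971 = 0.029
(((¬B ↔ C) → B) ∨ ((A ∨ (1 ∨ (C ∨ C))) → B)) ∨ ¬(A ∨ A) = max(0.778, 0.029) = 0.778
B ∨ ((((¬B ↔ C) → B) ∨ ((A ∨ (1 ∨ (C ∨ C))) → B)) ∨ ¬(A ∨ A)) = max(0.106, 0.778) = 0.778

0.778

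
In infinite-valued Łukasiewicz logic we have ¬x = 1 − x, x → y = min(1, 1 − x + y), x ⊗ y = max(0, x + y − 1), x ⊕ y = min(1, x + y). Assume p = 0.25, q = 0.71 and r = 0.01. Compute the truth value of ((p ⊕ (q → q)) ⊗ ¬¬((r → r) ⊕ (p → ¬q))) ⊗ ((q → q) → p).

q → q = min(1, 1 − 0.71 + 0.71) = min(1, 1.00) = 1.00
p ⊕ (q → q) = min(1, 0.25 + 1.00) = min(1, 1.25) = 1.00
r → r = min(1, 1 − 0.01 + 0.01) = min(1, 1.00) = 1.00
¬q = 1 − 0.71 = 0.29
p → ¬q = min(1, 1 − 0.25 + 0.29) = min(1, 1.04) = 1.00
(r → r) ⊕ (p → ¬q) = min(1, 1.00 + 1.00) = min(1, 2.00) = 1.00
¬((r → r) ⊕ (p → ¬q)) = 1 − 1.00 = 0.00
¬¬((r → r) ⊕ (p → ¬q)) = 1 − 0.00 = 1.00
(p ⊕ (q → q)) ⊗ ¬¬((r → r) ⊕ (p → ¬q)) = max(0, 1.00 + 1.00 − 1) = max(0, 1.00) = 1.00
(q → q) → p = min(1, 1 − 1.00 + 0.25) = min(1, 0.25) = 0.25
((p ⊕ (q → q)) ⊗ ¬¬((r → r) ⊕ (p → ¬q))) ⊗ ((q → q) → p) = max(0, 1.00 + 0.25 − 1) = max(0, 0.25) = 0.25

0.25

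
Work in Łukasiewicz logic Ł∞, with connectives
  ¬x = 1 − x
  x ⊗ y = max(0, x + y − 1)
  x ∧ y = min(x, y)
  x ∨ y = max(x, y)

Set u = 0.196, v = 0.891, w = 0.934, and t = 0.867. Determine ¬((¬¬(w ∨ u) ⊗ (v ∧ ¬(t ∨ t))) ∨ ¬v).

0.891

w ∨ u = max(0.934, 0.196) = 0.934
¬(w ∨ u) = 1 − 0.934 = 0.066
¬¬(w ∨ u) = 1 − 0.066 = 0.934
t ∨ t = max(0.867, 0.867) = 0.867
¬(t ∨ t) = 1 − 0.867 = 0.133
v ∧ ¬(t ∨ t) = min(0.891, 0.133) = 0.133
¬¬(w ∨ u) ⊗ (v ∧ ¬(t ∨ t)) = max(0, 0.934 + 0.133 − 1) = max(0, 0.067) = 0.067
¬v = 1 − 0.891 = 0.109
(¬¬(w ∨ u) ⊗ (v ∧ ¬(t ∨ t))) ∨ ¬v = max(0.067, 0.109) = 0.109
¬((¬¬(w ∨ u) ⊗ (v ∧ ¬(t ∨ t))) ∨ ¬v) = 1 − 0.109 = 0.891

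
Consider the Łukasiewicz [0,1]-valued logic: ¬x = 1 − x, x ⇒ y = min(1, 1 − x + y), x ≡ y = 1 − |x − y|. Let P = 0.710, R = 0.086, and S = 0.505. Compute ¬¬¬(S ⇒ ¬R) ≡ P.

¬R = 1 − 0.086 = 0.914
S ⇒ ¬R = min(1, 1 − 0.505 + 0.914) = min(1, 1.409) = 1.000
¬(S ⇒ ¬R) = 1 − 1.000 = 0.000
¬¬(S ⇒ ¬R) = 1 − 0.000 = 1.000
¬¬¬(S ⇒ ¬R) = 1 − 1.000 = 0.000
¬¬¬(S ⇒ ¬R) ≡ P = 1 − |0.000 − 0.710| = 1 − 0.710 = 0.290

0.290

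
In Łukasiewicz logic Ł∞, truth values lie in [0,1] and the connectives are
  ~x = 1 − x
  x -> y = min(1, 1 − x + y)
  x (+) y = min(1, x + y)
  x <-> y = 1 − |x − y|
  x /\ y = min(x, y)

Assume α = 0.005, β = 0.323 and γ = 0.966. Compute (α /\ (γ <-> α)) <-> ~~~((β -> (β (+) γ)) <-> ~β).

γ <-> α = 1 − |0.966 − 0.005| = 1 − 0.961 = 0.039
α /\ (γ <-> α) = min(0.005, 0.039) = 0.005
β (+) γ = min(1, 0.323 + 0.966) = min(1, 1.289) = 1.000
β -> (β (+) γ) = min(1, 1 − 0.323 + 1.000) = min(1, 1.677) = 1.000
~β = 1 − 0.323 = 0.677
(β -> (β (+) γ)) <-> ~β = 1 − |1.000 − 0.677| = 1 − 0.323 = 0.677
~((β -> (β (+) γ)) <-> ~β) = 1 − 0.677 = 0.323
~~((β -> (β (+) γ)) <-> ~β) = 1 − 0.323 = 0.677
~~~((β -> (β (+) γ)) <-> ~β) = 1 − 0.677 = 0.323
(α /\ (γ <-> α)) <-> ~~~((β -> (β (+) γ)) <-> ~β) = 1 − |0.005 − 0.323| = 1 − 0.318 = 0.682

0.682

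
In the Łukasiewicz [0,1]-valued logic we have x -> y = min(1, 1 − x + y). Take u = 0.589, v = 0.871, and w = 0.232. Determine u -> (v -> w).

0.772

v -> w = min(1, 1 − 0.871 + 0.232) = min(1, 0.361) = 0.361
u -> (v -> w) = min(1, 1 − 0.589 + 0.361) = min(1, 0.772) = 0.772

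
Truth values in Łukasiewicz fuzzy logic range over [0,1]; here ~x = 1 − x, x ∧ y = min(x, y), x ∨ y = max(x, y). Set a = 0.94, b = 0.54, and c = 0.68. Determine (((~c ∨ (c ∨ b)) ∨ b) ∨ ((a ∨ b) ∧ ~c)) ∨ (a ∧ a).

0.94

~c = 1 − 0.68 = 0.32
c ∨ b = max(0.68, 0.54) = 0.68
~c ∨ (c ∨ b) = max(0.32, 0.68) = 0.68
(~c ∨ (c ∨ b)) ∨ b = max(0.68, 0.54) = 0.68
a ∨ b = max(0.94, 0.54) = 0.94
(a ∨ b) ∧ ~c = min(0.94, 0.32) = 0.32
((~c ∨ (c ∨ b)) ∨ b) ∨ ((a ∨ b) ∧ ~c) = max(0.68, 0.32) = 0.68
a ∧ a = min(0.94, 0.94) = 0.94
(((~c ∨ (c ∨ b)) ∨ b) ∨ ((a ∨ b) ∧ ~c)) ∨ (a ∧ a) = max(0.68, 0.94) = 0.94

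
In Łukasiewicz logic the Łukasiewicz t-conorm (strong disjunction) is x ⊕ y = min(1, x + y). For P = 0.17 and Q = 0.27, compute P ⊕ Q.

0.44

P ⊕ Q = min(1, 0.17 + 0.27) = min(1, 0.44) = 0.44
For comparison, the Gödel t-conorm max(x, y) would give 0.27.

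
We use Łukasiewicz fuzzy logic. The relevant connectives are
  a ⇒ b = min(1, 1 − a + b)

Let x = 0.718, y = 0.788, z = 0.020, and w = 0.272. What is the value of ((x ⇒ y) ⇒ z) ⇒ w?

1.000

x ⇒ y = min(1, 1 − 0.718 + 0.788) = min(1, 1.070) = 1.000
(x ⇒ y) ⇒ z = min(1, 1 − 1.000 + 0.020) = min(1, 0.020) = 0.020
((x ⇒ y) ⇒ z) ⇒ w = min(1, 1 − 0.020 + 0.272) = min(1, 1.252) = 1.000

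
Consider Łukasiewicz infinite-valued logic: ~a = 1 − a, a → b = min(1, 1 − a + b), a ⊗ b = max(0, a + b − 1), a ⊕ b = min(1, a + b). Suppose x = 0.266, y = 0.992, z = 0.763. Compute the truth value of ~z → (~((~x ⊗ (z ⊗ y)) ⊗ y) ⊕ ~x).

1.000

~z = 1 − 0.763 = 0.237
~x = 1 − 0.266 = 0.734
z ⊗ y = max(0, 0.763 + 0.992 − 1) = max(0, 0.755) = 0.755
~x ⊗ (z ⊗ y) = max(0, 0.734 + 0.755 − 1) = max(0, 0.489) = 0.489
(~x ⊗ (z ⊗ y)) ⊗ y = max(0, 0.489 + 0.992 − 1) = max(0, 0.481) = 0.481
~((~x ⊗ (z ⊗ y)) ⊗ y) = 1 − 0.481 = 0.519
~((~x ⊗ (z ⊗ y)) ⊗ y) ⊕ ~x = min(1, 0.519 + 0.734) = min(1, 1.253) = 1.000
~z → (~((~x ⊗ (z ⊗ y)) ⊗ y) ⊕ ~x) = min(1, 1 − 0.237 + 1.000) = min(1, 1.763) = 1.000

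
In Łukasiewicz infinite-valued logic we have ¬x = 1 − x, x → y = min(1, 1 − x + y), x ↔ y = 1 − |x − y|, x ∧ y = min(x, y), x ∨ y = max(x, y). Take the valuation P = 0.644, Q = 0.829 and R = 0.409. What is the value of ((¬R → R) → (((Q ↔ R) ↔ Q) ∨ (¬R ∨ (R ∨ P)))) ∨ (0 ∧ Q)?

¬R = 1 − 0.409 = 0.591
¬R → R = min(1, 1 − 0.591 + 0.409) = min(1, 0.818) = 0.818
Q ↔ R = 1 − |0.829 − 0.409| = 1 − 0.420 = 0.580
(Q ↔ R) ↔ Q = 1 − |0.580 − 0.829| = 1 − 0.249 = 0.751
R ∨ P = max(0.409, 0.644) = 0.644
¬R ∨ (R ∨ P) = max(0.591, 0.644) = 0.644
((Q ↔ R) ↔ Q) ∨ (¬R ∨ (R ∨ P)) = max(0.751, 0.644) = 0.751
(¬R → R) → (((Q ↔ R) ↔ Q) ∨ (¬R ∨ (R ∨ P))) = min(1, 1 − 0.818 + 0.751) = min(1, 0.933) = 0.933
0 ∧ Q = min(0.000, 0.829) = 0.000
((¬R → R) → (((Q ↔ R) ↔ Q) ∨ (¬R ∨ (R ∨ P)))) ∨ (0 ∧ Q) = max(0.933, 0.000) = 0.933

0.933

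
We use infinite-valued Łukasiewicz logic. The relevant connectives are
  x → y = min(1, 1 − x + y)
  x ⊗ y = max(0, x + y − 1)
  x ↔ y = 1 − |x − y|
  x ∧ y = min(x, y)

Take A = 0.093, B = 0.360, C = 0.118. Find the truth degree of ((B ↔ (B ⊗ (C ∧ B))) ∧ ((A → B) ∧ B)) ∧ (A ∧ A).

0.093

C ∧ B = min(0.118, 0.360) = 0.118
B ⊗ (C ∧ B) = max(0, 0.360 + 0.118 − 1) = max(0, -0.522) = 0.000
B ↔ (B ⊗ (C ∧ B)) = 1 − |0.360 − 0.000| = 1 − 0.360 = 0.640
A → B = min(1, 1 − 0.093 + 0.360) = min(1, 1.267) = 1.000
(A → B) ∧ B = min(1.000, 0.360) = 0.360
(B ↔ (B ⊗ (C ∧ B))) ∧ ((A → B) ∧ B) = min(0.640, 0.360) = 0.360
A ∧ A = min(0.093, 0.093) = 0.093
((B ↔ (B ⊗ (C ∧ B))) ∧ ((A → B) ∧ B)) ∧ (A ∧ A) = min(0.360, 0.093) = 0.093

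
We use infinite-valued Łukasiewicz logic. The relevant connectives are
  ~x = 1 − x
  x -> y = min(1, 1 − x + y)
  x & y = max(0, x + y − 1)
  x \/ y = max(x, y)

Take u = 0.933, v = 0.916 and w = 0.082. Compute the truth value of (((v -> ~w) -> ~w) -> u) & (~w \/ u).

0.933

~w = 1 − 0.082 = 0.918
v -> ~w = min(1, 1 − 0.916 + 0.918) = min(1, 1.002) = 1.000
(v -> ~w) -> ~w = min(1, 1 − 1.000 + 0.918) = min(1, 0.918) = 0.918
((v -> ~w) -> ~w) -> u = min(1, 1 − 0.918 + 0.933) = min(1, 1.015) = 1.000
~w \/ u = max(0.918, 0.933) = 0.933
(((v -> ~w) -> ~w) -> u) & (~w \/ u) = max(0, 1.000 + 0.933 − 1) = max(0, 0.933) = 0.933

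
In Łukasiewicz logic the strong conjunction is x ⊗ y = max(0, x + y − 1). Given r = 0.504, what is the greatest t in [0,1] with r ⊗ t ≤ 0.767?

1.000

The residuum of the Łukasiewicz t-norm gives the supremum: min(1, 1 − 0.504 + 0.767).
1 − 0.504 + 0.767 = 1.263, so t = min(1, 1.263) = 1.000.
Check: 0.504 ⊗ 1.000 = max(0, 0.504) = 0.504 ≤ 0.767.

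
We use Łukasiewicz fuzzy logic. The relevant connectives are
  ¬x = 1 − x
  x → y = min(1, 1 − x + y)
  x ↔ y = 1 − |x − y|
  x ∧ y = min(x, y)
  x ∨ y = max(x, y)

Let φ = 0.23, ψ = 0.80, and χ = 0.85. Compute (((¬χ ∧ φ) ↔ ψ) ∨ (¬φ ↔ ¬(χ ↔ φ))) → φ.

0.38

¬χ = 1 − 0.85 = 0.15
¬χ ∧ φ = min(0.15, 0.23) = 0.15
(¬χ ∧ φ) ↔ ψ = 1 − |0.15 − 0.80| = 1 − 0.65 = 0.35
¬φ = 1 − 0.23 = 0.77
χ ↔ φ = 1 − |0.85 − 0.23| = 1 − 0.62 = 0.38
¬(χ ↔ φ) = 1 − 0.38 = 0.62
¬φ ↔ ¬(χ ↔ φ) = 1 − |0.77 − 0.62| = 1 − 0.15 = 0.85
((¬χ ∧ φ) ↔ ψ) ∨ (¬φ ↔ ¬(χ ↔ φ)) = max(0.35, 0.85) = 0.85
(((¬χ ∧ φ) ↔ ψ) ∨ (¬φ ↔ ¬(χ ↔ φ))) → φ = min(1, 1 − 0.85 + 0.23) = min(1, 0.38) = 0.38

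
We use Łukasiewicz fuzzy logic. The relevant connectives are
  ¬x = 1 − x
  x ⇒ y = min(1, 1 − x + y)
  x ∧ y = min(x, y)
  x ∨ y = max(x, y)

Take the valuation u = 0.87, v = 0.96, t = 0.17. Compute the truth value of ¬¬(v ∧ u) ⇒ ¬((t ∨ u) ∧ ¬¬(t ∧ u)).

0.96

v ∧ u = min(0.96, 0.87) = 0.87
¬(v ∧ u) = 1 − 0.87 = 0.13
¬¬(v ∧ u) = 1 − 0.13 = 0.87
t ∨ u = max(0.17, 0.87) = 0.87
t ∧ u = min(0.17, 0.87) = 0.17
¬(t ∧ u) = 1 − 0.17 = 0.83
¬¬(t ∧ u) = 1 − 0.83 = 0.17
(t ∨ u) ∧ ¬¬(t ∧ u) = min(0.87, 0.17) = 0.17
¬((t ∨ u) ∧ ¬¬(t ∧ u)) = 1 − 0.17 = 0.83
¬¬(v ∧ u) ⇒ ¬((t ∨ u) ∧ ¬¬(t ∧ u)) = min(1, 1 − 0.87 + 0.83) = min(1, 0.96) = 0.96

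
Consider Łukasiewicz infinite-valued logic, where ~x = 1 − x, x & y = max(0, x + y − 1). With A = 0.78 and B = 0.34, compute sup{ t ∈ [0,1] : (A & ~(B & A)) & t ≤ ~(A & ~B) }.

B & A = max(0, 0.34 + 0.78 − 1) = max(0, 0.12) = 0.12
~(B & A) = 1 − 0.12 = 0.88
A & ~(B & A) = max(0, 0.78 + 0.88 − 1) = max(0, 0.66) = 0.66
So the left factor is A & ~(B & A) = 0.66.
~B = 1 − 0.34 = 0.66
A & ~B = max(0, 0.78 + 0.66 − 1) = max(0, 0.44) = 0.44
~(A & ~B) = 1 − 0.44 = 0.56
So the right-hand bound is ~(A & ~B) = 0.56.
The residuum of the Łukasiewicz t-norm gives the supremum: min(1, 1 − 0.66 + 0.56).
1 − 0.66 + 0.56 = 0.90, so t = min(1, 0.90) = 0.90.
Check: 0.66 & 0.90 = max(0, 0.56) = 0.56 ≤ 0.56.

0.90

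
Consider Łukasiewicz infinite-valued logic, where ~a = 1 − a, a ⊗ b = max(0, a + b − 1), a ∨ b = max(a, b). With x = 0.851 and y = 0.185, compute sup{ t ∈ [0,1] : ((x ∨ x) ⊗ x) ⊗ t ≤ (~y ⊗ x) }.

0.964

x ∨ x = max(0.851, 0.851) = 0.851
(x ∨ x) ⊗ x = max(0, 0.851 + 0.851 − 1) = max(0, 0.702) = 0.702
So the left factor is (x ∨ x) ⊗ x = 0.702.
~y = 1 − 0.185 = 0.815
~y ⊗ x = max(0, 0.815 + 0.851 − 1) = max(0, 0.666) = 0.666
So the right-hand bound is ~y ⊗ x = 0.666.
The residuum of the Łukasiewicz t-norm gives the supremum: min(1, 1 − 0.702 + 0.666).
1 − 0.702 + 0.666 = 0.964, so t = min(1, 0.964) = 0.964.
Check: 0.702 ⊗ 0.964 = max(0, 0.666) = 0.666 ≤ 0.666.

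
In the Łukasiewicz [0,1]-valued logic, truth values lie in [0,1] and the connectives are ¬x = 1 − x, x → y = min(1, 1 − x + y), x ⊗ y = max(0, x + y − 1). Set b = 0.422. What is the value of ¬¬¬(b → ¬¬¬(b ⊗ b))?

0.000

b ⊗ b = max(0, 0.422 + 0.422 − 1) = max(0, -0.156) = 0.000
¬(b ⊗ b) = 1 − 0.000 = 1.000
¬¬(b ⊗ b) = 1 − 1.000 = 0.000
¬¬¬(b ⊗ b) = 1 − 0.000 = 1.000
b → ¬¬¬(b ⊗ b) = min(1, 1 − 0.422 + 1.000) = min(1, 1.578) = 1.000
¬(b → ¬¬¬(b ⊗ b)) = 1 − 1.000 = 0.000
¬¬(b → ¬¬¬(b ⊗ b)) = 1 − 0.000 = 1.000
¬¬¬(b → ¬¬¬(b ⊗ b)) = 1 − 1.000 = 0.000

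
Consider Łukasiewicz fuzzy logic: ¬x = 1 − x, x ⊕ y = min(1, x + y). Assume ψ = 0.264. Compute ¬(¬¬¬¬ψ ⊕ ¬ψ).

0.000

¬ψ = 1 − 0.264 = 0.736
¬¬ψ = 1 − 0.736 = 0.264
¬¬¬ψ = 1 − 0.264 = 0.736
¬¬¬¬ψ = 1 − 0.736 = 0.264
¬¬¬¬ψ ⊕ ¬ψ = min(1, 0.264 + 0.736) = min(1, 1.000) = 1.000
¬(¬¬¬¬ψ ⊕ ¬ψ) = 1 − 1.000 = 0.000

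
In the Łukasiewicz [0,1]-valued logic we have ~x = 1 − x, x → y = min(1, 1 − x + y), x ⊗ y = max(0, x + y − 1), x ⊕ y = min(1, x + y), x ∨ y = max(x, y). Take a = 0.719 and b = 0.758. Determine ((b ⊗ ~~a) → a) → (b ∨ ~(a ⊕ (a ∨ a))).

0.758

~a = 1 − 0.719 = 0.281
~~a = 1 − 0.281 = 0.719
b ⊗ ~~a = max(0, 0.758 + 0.719 − 1) = max(0, 0.477) = 0.477
(b ⊗ ~~a) → a = min(1, 1 − 0.477 + 0.719) = min(1, 1.242) = 1.000
a ∨ a = max(0.719, 0.719) = 0.719
a ⊕ (a ∨ a) = min(1, 0.719 + 0.719) = min(1, 1.438) = 1.000
~(a ⊕ (a ∨ a)) = 1 − 1.000 = 0.000
b ∨ ~(a ⊕ (a ∨ a)) = max(0.758, 0.000) = 0.758
((b ⊗ ~~a) → a) → (b ∨ ~(a ⊕ (a ∨ a))) = min(1, 1 − 1.000 + 0.758) = min(1, 0.758) = 0.758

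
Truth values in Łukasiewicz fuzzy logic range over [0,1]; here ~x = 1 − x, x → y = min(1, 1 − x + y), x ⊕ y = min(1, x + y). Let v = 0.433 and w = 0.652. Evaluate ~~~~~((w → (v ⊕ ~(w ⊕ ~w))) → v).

~w = 1 − 0.652 = 0.348
w ⊕ ~w = min(1, 0.652 + 0.348) = min(1, 1.000) = 1.000
~(w ⊕ ~w) = 1 − 1.000 = 0.000
v ⊕ ~(w ⊕ ~w) = min(1, 0.433 + 0.000) = min(1, 0.433) = 0.433
w → (v ⊕ ~(w ⊕ ~w)) = min(1, 1 − 0.652 + 0.433) = min(1, 0.781) = 0.781
(w → (v ⊕ ~(w ⊕ ~w))) → v = min(1, 1 − 0.781 + 0.433) = min(1, 0.652) = 0.652
~((w → (v ⊕ ~(w ⊕ ~w))) → v) = 1 − 0.652 = 0.348
~~((w → (v ⊕ ~(w ⊕ ~w))) → v) = 1 − 0.348 = 0.652
~~~((w → (v ⊕ ~(w ⊕ ~w))) → v) = 1 − 0.652 = 0.348
~~~~((w → (v ⊕ ~(w ⊕ ~w))) → v) = 1 − 0.348 = 0.652
~~~~~((w → (v ⊕ ~(w ⊕ ~w))) → v) = 1 − 0.652 = 0.348

0.348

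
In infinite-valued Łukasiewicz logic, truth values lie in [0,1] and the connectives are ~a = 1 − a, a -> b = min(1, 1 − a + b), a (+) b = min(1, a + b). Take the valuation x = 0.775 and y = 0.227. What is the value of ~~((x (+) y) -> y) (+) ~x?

x (+) y = min(1, 0.775 + 0.227) = min(1, 1.002) = 1.000
(x (+) y) -> y = min(1, 1 − 1.000 + 0.227) = min(1, 0.227) = 0.227
~((x (+) y) -> y) = 1 − 0.227 = 0.773
~~((x (+) y) -> y) = 1 − 0.773 = 0.227
~x = 1 − 0.775 = 0.225
~~((x (+) y) -> y) (+) ~x = min(1, 0.227 + 0.225) = min(1, 0.452) = 0.452

0.452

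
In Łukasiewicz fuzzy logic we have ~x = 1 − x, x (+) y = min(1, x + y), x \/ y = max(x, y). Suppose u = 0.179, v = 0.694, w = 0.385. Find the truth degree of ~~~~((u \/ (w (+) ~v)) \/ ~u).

0.821

~v = 1 − 0.694 = 0.306
w (+) ~v = min(1, 0.385 + 0.306) = min(1, 0.691) = 0.691
u \/ (w (+) ~v) = max(0.179, 0.691) = 0.691
~u = 1 − 0.179 = 0.821
(u \/ (w (+) ~v)) \/ ~u = max(0.691, 0.821) = 0.821
~((u \/ (w (+) ~v)) \/ ~u) = 1 − 0.821 = 0.179
~~((u \/ (w (+) ~v)) \/ ~u) = 1 − 0.179 = 0.821
~~~((u \/ (w (+) ~v)) \/ ~u) = 1 − 0.821 = 0.179
~~~~((u \/ (w (+) ~v)) \/ ~u) = 1 − 0.179 = 0.821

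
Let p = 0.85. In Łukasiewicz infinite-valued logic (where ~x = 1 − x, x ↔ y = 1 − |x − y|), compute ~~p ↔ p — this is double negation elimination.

1.00

~p = 1 − 0.85 = 0.15
~~p = 1 − 0.15 = 0.85
~~p ↔ p = 1 − |0.85 − 0.85| = 1 − 0.00 = 1.00
(As expected: always 1 in Ł∞ since negation is involutive.)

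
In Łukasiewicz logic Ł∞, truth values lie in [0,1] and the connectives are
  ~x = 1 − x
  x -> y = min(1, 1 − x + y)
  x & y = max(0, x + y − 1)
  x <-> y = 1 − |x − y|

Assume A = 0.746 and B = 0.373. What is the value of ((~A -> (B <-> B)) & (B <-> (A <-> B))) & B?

0.119

~A = 1 − 0.746 = 0.254
B <-> B = 1 − |0.373 − 0.373| = 1 − 0.000 = 1.000
~A -> (B <-> B) = min(1, 1 − 0.254 + 1.000) = min(1, 1.746) = 1.000
A <-> B = 1 − |0.746 − 0.373| = 1 − 0.373 = 0.627
B <-> (A <-> B) = 1 − |0.373 − 0.627| = 1 − 0.254 = 0.746
(~A -> (B <-> B)) & (B <-> (A <-> B)) = max(0, 1.000 + 0.746 − 1) = max(0, 0.746) = 0.746
((~A -> (B <-> B)) & (B <-> (A <-> B))) & B = max(0, 0.746 + 0.373 − 1) = max(0, 0.119) = 0.119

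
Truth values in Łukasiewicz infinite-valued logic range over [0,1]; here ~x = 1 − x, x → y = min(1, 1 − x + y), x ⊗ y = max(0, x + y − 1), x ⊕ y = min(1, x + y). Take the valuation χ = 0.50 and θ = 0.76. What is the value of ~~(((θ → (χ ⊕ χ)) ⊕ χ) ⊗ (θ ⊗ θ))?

0.52

χ ⊕ χ = min(1, 0.50 + 0.50) = min(1, 1.00) = 1.00
θ → (χ ⊕ χ) = min(1, 1 − 0.76 + 1.00) = min(1, 1.24) = 1.00
(θ → (χ ⊕ χ)) ⊕ χ = min(1, 1.00 + 0.50) = min(1, 1.50) = 1.00
θ ⊗ θ = max(0, 0.76 + 0.76 − 1) = max(0, 0.52) = 0.52
((θ → (χ ⊕ χ)) ⊕ χ) ⊗ (θ ⊗ θ) = max(0, 1.00 + 0.52 − 1) = max(0, 0.52) = 0.52
~(((θ → (χ ⊕ χ)) ⊕ χ) ⊗ (θ ⊗ θ)) = 1 − 0.52 = 0.48
~~(((θ → (χ ⊕ χ)) ⊕ χ) ⊗ (θ ⊗ θ)) = 1 − 0.48 = 0.52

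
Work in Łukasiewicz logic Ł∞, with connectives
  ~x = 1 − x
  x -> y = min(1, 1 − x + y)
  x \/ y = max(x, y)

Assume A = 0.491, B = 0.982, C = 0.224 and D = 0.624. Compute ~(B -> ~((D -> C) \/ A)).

0.582

D -> C = min(1, 1 − 0.624 + 0.224) = min(1, 0.600) = 0.600
(D -> C) \/ A = max(0.600, 0.491) = 0.600
~((D -> C) \/ A) = 1 − 0.600 = 0.400
B -> ~((D -> C) \/ A) = min(1, 1 − 0.982 + 0.400) = min(1, 0.418) = 0.418
~(B -> ~((D -> C) \/ A)) = 1 − 0.418 = 0.582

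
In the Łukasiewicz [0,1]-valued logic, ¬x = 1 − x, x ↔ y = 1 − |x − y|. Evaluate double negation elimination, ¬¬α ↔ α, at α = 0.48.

¬α = 1 − 0.48 = 0.52
¬¬α = 1 − 0.52 = 0.48
¬¬α ↔ α = 1 − |0.48 − 0.48| = 1 − 0.00 = 1.00
(As expected: always 1 in Ł∞ since negation is involutive.)

1.00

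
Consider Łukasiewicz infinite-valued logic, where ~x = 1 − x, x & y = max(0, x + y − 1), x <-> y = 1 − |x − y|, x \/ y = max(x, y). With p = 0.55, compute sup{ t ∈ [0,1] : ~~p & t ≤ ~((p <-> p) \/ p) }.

0.45

~p = 1 − 0.55 = 0.45
~~p = 1 − 0.45 = 0.55
So the left factor is ~~p = 0.55.
p <-> p = 1 − |0.55 − 0.55| = 1 − 0.00 = 1.00
(p <-> p) \/ p = max(1.00, 0.55) = 1.00
~((p <-> p) \/ p) = 1 − 1.00 = 0.00
So the right-hand bound is ~((p <-> p) \/ p) = 0.00.
The residuum of the Łukasiewicz t-norm gives the supremum: min(1, 1 − 0.55 + 0.00).
1 − 0.55 + 0.00 = 0.45, so t = min(1, 0.45) = 0.45.
Check: 0.55 & 0.45 = max(0, 0.00) = 0.00 ≤ 0.00.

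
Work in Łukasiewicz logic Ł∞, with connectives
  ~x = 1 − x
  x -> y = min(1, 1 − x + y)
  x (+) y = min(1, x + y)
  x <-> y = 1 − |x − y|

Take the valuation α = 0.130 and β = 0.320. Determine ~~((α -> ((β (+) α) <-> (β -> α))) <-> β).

0.320

β (+) α = min(1, 0.320 + 0.130) = min(1, 0.450) = 0.450
β -> α = min(1, 1 − 0.320 + 0.130) = min(1, 0.810) = 0.810
(β (+) α) <-> (β -> α) = 1 − |0.450 − 0.810| = 1 − 0.360 = 0.640
α -> ((β (+) α) <-> (β -> α)) = min(1, 1 − 0.130 + 0.640) = min(1, 1.510) = 1.000
(α -> ((β (+) α) <-> (β -> α))) <-> β = 1 − |1.000 − 0.320| = 1 − 0.680 = 0.320
~((α -> ((β (+) α) <-> (β -> α))) <-> β) = 1 − 0.320 = 0.680
~~((α -> ((β (+) α) <-> (β -> α))) <-> β) = 1 − 0.680 = 0.320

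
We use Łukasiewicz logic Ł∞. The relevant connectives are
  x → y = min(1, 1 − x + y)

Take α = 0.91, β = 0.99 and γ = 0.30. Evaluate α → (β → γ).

0.40

β → γ = min(1, 1 − 0.99 + 0.30) = min(1, 0.31) = 0.31
α → (β → γ) = min(1, 1 − 0.91 + 0.31) = min(1, 0.40) = 0.40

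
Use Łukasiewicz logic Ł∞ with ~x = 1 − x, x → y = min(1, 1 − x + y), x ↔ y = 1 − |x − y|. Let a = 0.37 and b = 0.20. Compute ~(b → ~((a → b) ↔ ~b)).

0.17

a → b = min(1, 1 − 0.37 + 0.20) = min(1, 0.83) = 0.83
~b = 1 − 0.20 = 0.80
(a → b) ↔ ~b = 1 − |0.83 − 0.80| = 1 − 0.03 = 0.97
~((a → b) ↔ ~b) = 1 − 0.97 = 0.03
b → ~((a → b) ↔ ~b) = min(1, 1 − 0.20 + 0.03) = min(1, 0.83) = 0.83
~(b → ~((a → b) ↔ ~b)) = 1 − 0.83 = 0.17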